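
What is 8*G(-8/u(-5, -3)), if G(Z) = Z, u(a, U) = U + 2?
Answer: 64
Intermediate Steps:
u(a, U) = 2 + U
8*G(-8/u(-5, -3)) = 8*(-8/(2 - 3)) = 8*(-8/(-1)) = 8*(-8*(-1)) = 8*8 = 64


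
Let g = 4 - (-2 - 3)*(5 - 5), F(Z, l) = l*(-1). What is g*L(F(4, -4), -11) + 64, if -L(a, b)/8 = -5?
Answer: 224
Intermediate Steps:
F(Z, l) = -l
L(a, b) = 40 (L(a, b) = -8*(-5) = 40)
g = 4 (g = 4 - (-5)*0 = 4 - 1*0 = 4 + 0 = 4)
g*L(F(4, -4), -11) + 64 = 4*40 + 64 = 160 + 64 = 224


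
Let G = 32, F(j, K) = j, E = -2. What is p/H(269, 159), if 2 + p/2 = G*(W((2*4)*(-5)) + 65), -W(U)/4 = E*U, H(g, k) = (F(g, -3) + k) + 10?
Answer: -8162/219 ≈ -37.269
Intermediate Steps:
H(g, k) = 10 + g + k (H(g, k) = (g + k) + 10 = 10 + g + k)
W(U) = 8*U (W(U) = -(-8)*U = 8*U)
p = -16324 (p = -4 + 2*(32*(8*((2*4)*(-5)) + 65)) = -4 + 2*(32*(8*(8*(-5)) + 65)) = -4 + 2*(32*(8*(-40) + 65)) = -4 + 2*(32*(-320 + 65)) = -4 + 2*(32*(-255)) = -4 + 2*(-8160) = -4 - 16320 = -16324)
p/H(269, 159) = -16324/(10 + 269 + 159) = -16324/438 = -16324*1/438 = -8162/219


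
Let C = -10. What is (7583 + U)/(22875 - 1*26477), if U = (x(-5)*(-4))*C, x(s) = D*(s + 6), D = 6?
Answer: -7823/3602 ≈ -2.1718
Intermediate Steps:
x(s) = 36 + 6*s (x(s) = 6*(s + 6) = 6*(6 + s) = 36 + 6*s)
U = 240 (U = ((36 + 6*(-5))*(-4))*(-10) = ((36 - 30)*(-4))*(-10) = (6*(-4))*(-10) = -24*(-10) = 240)
(7583 + U)/(22875 - 1*26477) = (7583 + 240)/(22875 - 1*26477) = 7823/(22875 - 26477) = 7823/(-3602) = 7823*(-1/3602) = -7823/3602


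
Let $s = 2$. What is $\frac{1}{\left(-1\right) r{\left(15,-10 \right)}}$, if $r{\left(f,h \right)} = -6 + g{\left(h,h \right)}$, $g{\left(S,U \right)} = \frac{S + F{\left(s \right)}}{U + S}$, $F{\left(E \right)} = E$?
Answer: $\frac{5}{28} \approx 0.17857$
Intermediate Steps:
$g{\left(S,U \right)} = \frac{2 + S}{S + U}$ ($g{\left(S,U \right)} = \frac{S + 2}{U + S} = \frac{2 + S}{S + U}$)
$r{\left(f,h \right)} = -6 + \frac{2 + h}{2 h}$ ($r{\left(f,h \right)} = -6 + \frac{2 + h}{h + h} = -6 + \frac{2 + h}{2 h}$)
$\frac{1}{\left(-1\right) r{\left(15,-10 \right)}} = \frac{1}{\left(-1\right) \left(- \frac{11}{2} + \frac{1}{-10}\right)} = \frac{1}{\left(-1\right) \left(- \frac{11}{2} - \frac{1}{10}\right)} = \frac{1}{\left(-1\right) \left(- \frac{28}{5}\right)} = \frac{1}{\frac{28}{5}} = \frac{5}{28}$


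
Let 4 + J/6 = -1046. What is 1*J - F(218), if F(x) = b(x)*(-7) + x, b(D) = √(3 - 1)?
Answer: -6518 + 7*√2 ≈ -6508.1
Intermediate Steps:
J = -6300 (J = -24 + 6*(-1046) = -24 - 6276 = -6300)
b(D) = √2
F(x) = x - 7*√2 (F(x) = √2*(-7) + x = -7*√2 + x = x - 7*√2)
1*J - F(218) = 1*(-6300) - (218 - 7*√2) = -6300 + (-218 + 7*√2) = -6518 + 7*√2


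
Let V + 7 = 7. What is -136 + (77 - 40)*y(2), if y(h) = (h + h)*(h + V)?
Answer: 160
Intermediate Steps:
V = 0 (V = -7 + 7 = 0)
y(h) = 2*h² (y(h) = (h + h)*(h + 0) = (2*h)*h = 2*h²)
-136 + (77 - 40)*y(2) = -136 + (77 - 40)*(2*2²) = -136 + 37*(2*4) = -136 + 37*8 = -136 + 296 = 160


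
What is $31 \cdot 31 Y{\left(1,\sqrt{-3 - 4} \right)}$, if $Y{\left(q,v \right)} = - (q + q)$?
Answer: $-1922$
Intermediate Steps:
$Y{\left(q,v \right)} = - 2 q$
$31 \cdot 31 Y{\left(1,\sqrt{-3 - 4} \right)} = 31 \cdot 31 \left(\left(-2\right) 1\right) = 961 \left(-2\right) = -1922$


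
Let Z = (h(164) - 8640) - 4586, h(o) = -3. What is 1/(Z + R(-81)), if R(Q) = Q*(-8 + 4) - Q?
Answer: -1/12824 ≈ -7.7979e-5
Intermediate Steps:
Z = -13229 (Z = (-3 - 8640) - 4586 = -8643 - 4586 = -13229)
R(Q) = -5*Q (R(Q) = Q*(-4) - Q = -4*Q - Q = -5*Q)
1/(Z + R(-81)) = 1/(-13229 - 5*(-81)) = 1/(-13229 + 405) = 1/(-12824) = -1/12824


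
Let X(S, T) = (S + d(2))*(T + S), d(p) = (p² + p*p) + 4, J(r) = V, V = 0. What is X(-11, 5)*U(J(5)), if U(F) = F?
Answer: 0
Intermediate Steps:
J(r) = 0
d(p) = 4 + 2*p² (d(p) = (p² + p²) + 4 = 2*p² + 4 = 4 + 2*p²)
X(S, T) = (12 + S)*(S + T) (X(S, T) = (S + (4 + 2*2²))*(T + S) = (S + (4 + 2*4))*(S + T) = (S + (4 + 8))*(S + T) = (S + 12)*(S + T) = (12 + S)*(S + T))
X(-11, 5)*U(J(5)) = ((-11)² + 12*(-11) + 12*5 - 11*5)*0 = (121 - 132 + 60 - 55)*0 = -6*0 = 0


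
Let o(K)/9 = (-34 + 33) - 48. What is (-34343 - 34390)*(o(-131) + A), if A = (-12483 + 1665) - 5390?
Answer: 1144335717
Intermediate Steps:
o(K) = -441 (o(K) = 9*((-34 + 33) - 48) = 9*(-1 - 48) = 9*(-49) = -441)
A = -16208 (A = -10818 - 5390 = -16208)
(-34343 - 34390)*(o(-131) + A) = (-34343 - 34390)*(-441 - 16208) = -68733*(-16649) = 1144335717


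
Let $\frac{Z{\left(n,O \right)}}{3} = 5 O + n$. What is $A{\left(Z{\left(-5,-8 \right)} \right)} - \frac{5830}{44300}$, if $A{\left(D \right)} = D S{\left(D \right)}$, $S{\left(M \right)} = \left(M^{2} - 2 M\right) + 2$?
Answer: $- \frac{11062131433}{4430} \approx -2.4971 \cdot 10^{6}$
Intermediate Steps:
$S{\left(M \right)} = 2 + M^{2} - 2 M$
$Z{\left(n,O \right)} = 3 n + 15 O$ ($Z{\left(n,O \right)} = 3 \left(5 O + n\right) = 3 \left(n + 5 O\right) = 3 n + 15 O$)
$A{\left(D \right)} = D \left(2 + D^{2} - 2 D\right)$
$A{\left(Z{\left(-5,-8 \right)} \right)} - \frac{5830}{44300} = \left(3 \left(-5\right) + 15 \left(-8\right)\right) \left(2 + \left(3 \left(-5\right) + 15 \left(-8\right)\right)^{2} - 2 \left(3 \left(-5\right) + 15 \left(-8\right)\right)\right) - \frac{5830}{44300} = \left(-15 - 120\right) \left(2 + \left(-15 - 120\right)^{2} - 2 \left(-15 - 120\right)\right) - 5830 \cdot \frac{1}{44300} = - 135 \left(2 + \left(-135\right)^{2} - -270\right) - \frac{583}{4430} = - 135 \left(2 + 18225 + 270\right) - \frac{583}{4430} = \left(-135\right) 18497 - \frac{583}{4430} = -2497095 - \frac{583}{4430} = - \frac{11062131433}{4430}$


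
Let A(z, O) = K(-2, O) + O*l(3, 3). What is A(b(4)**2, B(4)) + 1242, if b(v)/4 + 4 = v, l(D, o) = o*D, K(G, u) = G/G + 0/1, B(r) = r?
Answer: 1279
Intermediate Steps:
K(G, u) = 1 (K(G, u) = 1 + 0*1 = 1 + 0 = 1)
l(D, o) = D*o
b(v) = -16 + 4*v
A(z, O) = 1 + 9*O (A(z, O) = 1 + O*(3*3) = 1 + O*9 = 1 + 9*O)
A(b(4)**2, B(4)) + 1242 = (1 + 9*4) + 1242 = (1 + 36) + 1242 = 37 + 1242 = 1279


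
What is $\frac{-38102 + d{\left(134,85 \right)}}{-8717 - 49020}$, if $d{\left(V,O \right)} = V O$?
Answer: $\frac{26712}{57737} \approx 0.46265$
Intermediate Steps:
$d{\left(V,O \right)} = O V$
$\frac{-38102 + d{\left(134,85 \right)}}{-8717 - 49020} = \frac{-38102 + 85 \cdot 134}{-8717 - 49020} = \frac{-38102 + 11390}{-57737} = \left(-26712\right) \left(- \frac{1}{57737}\right) = \frac{26712}{57737}$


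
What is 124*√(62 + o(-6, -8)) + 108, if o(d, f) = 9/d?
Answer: 108 + 682*√2 ≈ 1072.5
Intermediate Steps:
124*√(62 + o(-6, -8)) + 108 = 124*√(62 + 9/(-6)) + 108 = 124*√(62 + 9*(-⅙)) + 108 = 124*√(62 - 3/2) + 108 = 124*√(121/2) + 108 = 124*(11*√2/2) + 108 = 682*√2 + 108 = 108 + 682*√2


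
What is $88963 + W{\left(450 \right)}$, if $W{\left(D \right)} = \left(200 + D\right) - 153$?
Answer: $89460$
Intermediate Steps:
$W{\left(D \right)} = 47 + D$
$88963 + W{\left(450 \right)} = 88963 + \left(47 + 450\right) = 88963 + 497 = 89460$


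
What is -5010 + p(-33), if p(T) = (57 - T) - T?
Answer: -4887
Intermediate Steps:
p(T) = 57 - 2*T
-5010 + p(-33) = -5010 + (57 - 2*(-33)) = -5010 + (57 + 66) = -5010 + 123 = -4887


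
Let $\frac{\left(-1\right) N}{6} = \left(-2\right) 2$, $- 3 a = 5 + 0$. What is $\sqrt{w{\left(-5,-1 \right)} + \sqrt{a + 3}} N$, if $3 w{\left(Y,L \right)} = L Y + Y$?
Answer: $8 \sqrt{2} \cdot 3^{\frac{3}{4}} \approx 25.79$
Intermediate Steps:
$a = - \frac{5}{3}$ ($a = - \frac{5 + 0}{3} = \left(- \frac{1}{3}\right) 5 = - \frac{5}{3} \approx -1.6667$)
$w{\left(Y,L \right)} = \frac{Y}{3} + \frac{L Y}{3}$ ($w{\left(Y,L \right)} = \frac{L Y + Y}{3} = \frac{Y + L Y}{3} = \frac{Y}{3} + \frac{L Y}{3}$)
$N = 24$ ($N = - 6 \left(\left(-2\right) 2\right) = \left(-6\right) \left(-4\right) = 24$)
$\sqrt{w{\left(-5,-1 \right)} + \sqrt{a + 3}} N = \sqrt{\frac{1}{3} \left(-5\right) \left(1 - 1\right) + \sqrt{- \frac{5}{3} + 3}} \cdot 24 = \sqrt{\frac{1}{3} \left(-5\right) 0 + \sqrt{\frac{4}{3}}} \cdot 24 = \sqrt{0 + \frac{2 \sqrt{3}}{3}} \cdot 24 = \sqrt{\frac{2 \sqrt{3}}{3}} \cdot 24 = \frac{3^{\frac{3}{4}} \cdot 3 \sqrt{2}}{9} \cdot 24 = 8 \sqrt{2} \cdot 3^{\frac{3}{4}}$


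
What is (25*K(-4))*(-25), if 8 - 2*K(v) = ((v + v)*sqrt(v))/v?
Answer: -2500 + 1250*I ≈ -2500.0 + 1250.0*I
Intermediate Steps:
K(v) = 4 - sqrt(v) (K(v) = 4 - (v + v)*sqrt(v)/(2*v) = 4 - (2*v)*sqrt(v)/(2*v) = 4 - 2*v**(3/2)/(2*v) = 4 - sqrt(v))
(25*K(-4))*(-25) = (25*(4 - sqrt(-4)))*(-25) = (25*(4 - 2*I))*(-25) = (100 - 50*I)*(-25) = -2500 + 1250*I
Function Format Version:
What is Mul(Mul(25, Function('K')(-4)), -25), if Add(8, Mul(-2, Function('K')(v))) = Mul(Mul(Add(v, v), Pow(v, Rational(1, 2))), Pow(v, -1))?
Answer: Add(-2500, Mul(1250, I)) ≈ Add(-2500.0, Mul(1250.0, I))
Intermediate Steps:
Function('K')(v) = Add(4, Mul(-1, Pow(v, Rational(1, 2)))) (Function('K')(v) = Add(4, Mul(Rational(-1, 2), Mul(Mul(Add(v, v), Pow(v, Rational(1, 2))), Pow(v, -1)))) = Add(4, Mul(Rational(-1, 2), Mul(Mul(Mul(2, v), Pow(v, Rational(1, 2))), Pow(v, -1)))) = Add(4, Mul(Rational(-1, 2), Mul(Mul(2, Pow(v, Rational(3, 2))), Pow(v, -1)))) = Add(4, Mul(Rational(-1, 2), Mul(2, Pow(v, Rational(1, 2))))) = Add(4, Mul(-1, Pow(v, Rational(1, 2)))))
Mul(Mul(25, Function('K')(-4)), -25) = Mul(Mul(25, Add(4, Mul(-1, Pow(-4, Rational(1, 2))))), -25) = Mul(Mul(25, Add(4, Mul(-1, Mul(2, I)))), -25) = Mul(Mul(25, Add(4, Mul(-2, I))), -25) = Mul(Add(100, Mul(-50, I)), -25) = Add(-2500, Mul(1250, I))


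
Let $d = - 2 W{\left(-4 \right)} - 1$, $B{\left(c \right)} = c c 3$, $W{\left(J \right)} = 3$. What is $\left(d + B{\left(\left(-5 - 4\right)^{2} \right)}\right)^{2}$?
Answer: $387144976$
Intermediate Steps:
$B{\left(c \right)} = 3 c^{2}$ ($B{\left(c \right)} = c^{2} \cdot 3 = 3 c^{2}$)
$d = -7$ ($d = \left(-2\right) 3 - 1 = -6 - 1 = -7$)
$\left(d + B{\left(\left(-5 - 4\right)^{2} \right)}\right)^{2} = \left(-7 + 3 \left(\left(-5 - 4\right)^{2}\right)^{2}\right)^{2} = \left(-7 + 3 \left(\left(-9\right)^{2}\right)^{2}\right)^{2} = \left(-7 + 3 \cdot 81^{2}\right)^{2} = \left(-7 + 3 \cdot 6561\right)^{2} = \left(-7 + 19683\right)^{2} = 19676^{2} = 387144976$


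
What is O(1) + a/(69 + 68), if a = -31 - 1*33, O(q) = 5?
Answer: 621/137 ≈ 4.5328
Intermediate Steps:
a = -64 (a = -31 - 33 = -64)
O(1) + a/(69 + 68) = 5 - 64/(69 + 68) = 5 - 64/137 = 621/137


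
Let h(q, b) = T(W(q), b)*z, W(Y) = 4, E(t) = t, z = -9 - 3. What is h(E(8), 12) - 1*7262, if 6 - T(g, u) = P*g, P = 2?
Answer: -7238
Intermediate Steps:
z = -12
T(g, u) = 6 - 2*g
h(q, b) = 24 (h(q, b) = (6 - 2*4)*(-12) = (6 - 8)*(-12) = -2*(-12) = 24)
h(E(8), 12) - 1*7262 = 24 - 1*7262 = 24 - 7262 = -7238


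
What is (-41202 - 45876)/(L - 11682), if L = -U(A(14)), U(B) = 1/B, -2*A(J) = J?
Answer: 609546/81773 ≈ 7.4541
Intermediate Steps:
A(J) = -J/2
L = ⅐ (L = -1/((-½*14)) = -1/(-7) = -1*(-⅐) = ⅐ ≈ 0.14286)
(-41202 - 45876)/(L - 11682) = (-41202 - 45876)/(⅐ - 11682) = -87078/(-81773/7) = -87078*(-7/81773) = 609546/81773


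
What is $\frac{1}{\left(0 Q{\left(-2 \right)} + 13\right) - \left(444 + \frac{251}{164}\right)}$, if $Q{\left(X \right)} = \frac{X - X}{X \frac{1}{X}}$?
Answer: $- \frac{164}{70935} \approx -0.002312$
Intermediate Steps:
$Q{\left(X \right)} = 0$ ($Q{\left(X \right)} = \frac{0}{1} = 0 \cdot 1 = 0$)
$\frac{1}{\left(0 Q{\left(-2 \right)} + 13\right) - \left(444 + \frac{251}{164}\right)} = \frac{1}{\left(0 \cdot 0 + 13\right) - \left(444 + \frac{251}{164}\right)} = \frac{1}{\left(0 + 13\right) - \frac{73067}{164}} = \frac{1}{13 - \frac{73067}{164}} = \frac{1}{- \frac{70935}{164}} = - \frac{164}{70935}$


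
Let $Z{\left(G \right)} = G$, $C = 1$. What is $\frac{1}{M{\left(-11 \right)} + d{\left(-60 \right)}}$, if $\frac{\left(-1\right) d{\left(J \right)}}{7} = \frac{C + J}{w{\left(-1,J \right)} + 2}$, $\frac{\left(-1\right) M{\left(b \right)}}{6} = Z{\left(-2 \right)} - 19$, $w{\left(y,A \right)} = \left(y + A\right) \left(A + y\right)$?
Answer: $\frac{3723}{469511} \approx 0.0079295$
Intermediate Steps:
$w{\left(y,A \right)} = \left(A + y\right)^{2}$ ($w{\left(y,A \right)} = \left(A + y\right) \left(A + y\right) = \left(A + y\right)^{2}$)
$M{\left(b \right)} = 126$ ($M{\left(b \right)} = - 6 \left(-2 - 19\right) = \left(-6\right) \left(-21\right) = 126$)
$d{\left(J \right)} = - \frac{7 \left(1 + J\right)}{2 + \left(-1 + J\right)^{2}}$ ($d{\left(J \right)} = - 7 \frac{1 + J}{\left(J - 1\right)^{2} + 2} = - 7 \frac{1 + J}{\left(-1 + J\right)^{2} + 2} = - 7 \frac{1 + J}{2 + \left(-1 + J\right)^{2}} = - \frac{7 \left(1 + J\right)}{2 + \left(-1 + J\right)^{2}}$)
$\frac{1}{M{\left(-11 \right)} + d{\left(-60 \right)}} = \frac{1}{126 + \frac{7 \left(-1 - -60\right)}{2 + \left(-1 - 60\right)^{2}}} = \frac{1}{126 + \frac{7 \left(-1 + 60\right)}{2 + \left(-61\right)^{2}}} = \frac{1}{126 + 7 \frac{1}{2 + 3721} \cdot 59} = \frac{1}{126 + 7 \cdot \frac{1}{3723} \cdot 59} = \frac{1}{126 + \frac{413}{3723}} = \frac{1}{\frac{469511}{3723}} = \frac{3723}{469511}$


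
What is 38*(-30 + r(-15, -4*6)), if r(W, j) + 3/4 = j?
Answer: -4161/2 ≈ -2080.5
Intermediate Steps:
r(W, j) = -3/4 + j
38*(-30 + r(-15, -4*6)) = 38*(-30 + (-3/4 - 4*6)) = 38*(-30 + (-3/4 - 24)) = 38*(-30 - 99/4) = 38*(-219/4) = -4161/2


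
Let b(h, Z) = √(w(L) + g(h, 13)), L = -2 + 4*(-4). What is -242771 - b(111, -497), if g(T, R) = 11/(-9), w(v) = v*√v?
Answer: -242771 - √(-11 - 486*I*√2)/3 ≈ -2.4278e+5 + 6.2289*I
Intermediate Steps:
L = -18 (L = -2 - 16 = -18)
w(v) = v^(3/2)
g(T, R) = -11/9 (g(T, R) = 11*(-⅑) = -11/9)
b(h, Z) = √(-11/9 - 54*I*√2) (b(h, Z) = √((-18)^(3/2) - 11/9) = √(-54*I*√2 - 11/9) = √(-11/9 - 54*I*√2))
-242771 - b(111, -497) = -242771 - √(-11 - 486*I*√2)/3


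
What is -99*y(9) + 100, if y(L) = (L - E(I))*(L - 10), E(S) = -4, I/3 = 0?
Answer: 1387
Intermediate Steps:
I = 0 (I = 3*0 = 0)
y(L) = (-10 + L)*(4 + L) (y(L) = (L - 1*(-4))*(L - 10) = (L + 4)*(-10 + L) = (4 + L)*(-10 + L) = (-10 + L)*(4 + L))
-99*y(9) + 100 = -99*(-40 + 9² - 6*9) + 100 = -99*(-40 + 81 - 54) + 100 = -99*(-13) + 100 = 1287 + 100 = 1387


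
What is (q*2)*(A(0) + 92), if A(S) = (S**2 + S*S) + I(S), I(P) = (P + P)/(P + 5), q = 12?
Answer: 2208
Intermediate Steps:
I(P) = 2*P/(5 + P) (I(P) = (2*P)/(5 + P) = 2*P/(5 + P))
A(S) = 2*S**2 + 2*S/(5 + S) (A(S) = (S**2 + S*S) + 2*S/(5 + S) = (S**2 + S**2) + 2*S/(5 + S) = 2*S**2 + 2*S/(5 + S))
(q*2)*(A(0) + 92) = (12*2)*(2*0*(1 + 0*(5 + 0))/(5 + 0) + 92) = 24*(2*0*(1 + 0*5)/5 + 92) = 24*(2*0*(1/5)*(1 + 0) + 92) = 24*(2*0*(1/5)*1 + 92) = 24*(0 + 92) = 24*92 = 2208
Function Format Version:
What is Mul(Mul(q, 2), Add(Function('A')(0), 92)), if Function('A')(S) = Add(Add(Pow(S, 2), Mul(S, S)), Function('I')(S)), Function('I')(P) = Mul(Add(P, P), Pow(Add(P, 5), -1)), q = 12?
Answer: 2208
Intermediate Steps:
Function('I')(P) = Mul(2, P, Pow(Add(5, P), -1)) (Function('I')(P) = Mul(Mul(2, P), Pow(Add(5, P), -1)) = Mul(2, P, Pow(Add(5, P), -1)))
Function('A')(S) = Add(Mul(2, Pow(S, 2)), Mul(2, S, Pow(Add(5, S), -1))) (Function('A')(S) = Add(Add(Pow(S, 2), Mul(S, S)), Mul(2, S, Pow(Add(5, S), -1))) = Add(Add(Pow(S, 2), Pow(S, 2)), Mul(2, S, Pow(Add(5, S), -1))) = Add(Mul(2, Pow(S, 2)), Mul(2, S, Pow(Add(5, S), -1))))
Mul(Mul(q, 2), Add(Function('A')(0), 92)) = Mul(Mul(12, 2), Add(Mul(2, 0, Pow(Add(5, 0), -1), Add(1, Mul(0, Add(5, 0)))), 92)) = Mul(24, Add(Mul(2, 0, Pow(5, -1), Add(1, Mul(0, 5))), 92)) = Mul(24, Add(Mul(2, 0, Rational(1, 5), Add(1, 0)), 92)) = Mul(24, Add(Mul(2, 0, Rational(1, 5), 1), 92)) = Mul(24, Add(0, 92)) = Mul(24, 92) = 2208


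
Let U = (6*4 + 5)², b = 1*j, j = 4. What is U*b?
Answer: 3364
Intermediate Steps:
b = 4 (b = 1*4 = 4)
U = 841 (U = (24 + 5)² = 29² = 841)
U*b = 841*4 = 3364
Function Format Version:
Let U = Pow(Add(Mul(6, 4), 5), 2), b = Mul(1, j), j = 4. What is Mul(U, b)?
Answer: 3364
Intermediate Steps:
b = 4 (b = Mul(1, 4) = 4)
U = 841 (U = Pow(Add(24, 5), 2) = Pow(29, 2) = 841)
Mul(U, b) = Mul(841, 4) = 3364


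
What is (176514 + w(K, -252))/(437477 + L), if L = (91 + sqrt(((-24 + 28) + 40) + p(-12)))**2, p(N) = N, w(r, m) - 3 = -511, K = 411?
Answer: 19615428685/49681916033 - 32033092*sqrt(2)/49681916033 ≈ 0.39391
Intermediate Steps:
w(r, m) = -508 (w(r, m) = 3 - 511 = -508)
L = (91 + 4*sqrt(2))**2 (L = (91 + sqrt(((-24 + 28) + 40) - 12))**2 = (91 + sqrt((4 + 40) - 12))**2 = (91 + sqrt(44 - 12))**2 = (91 + sqrt(32))**2 = (91 + 4*sqrt(2))**2 ≈ 9342.5)
(176514 + w(K, -252))/(437477 + L) = (176514 - 508)/(437477 + (8313 + 728*sqrt(2))) = 176006/(445790 + 728*sqrt(2))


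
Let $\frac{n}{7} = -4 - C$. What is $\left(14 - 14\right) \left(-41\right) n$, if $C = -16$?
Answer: $0$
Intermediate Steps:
$n = 84$ ($n = 7 \left(-4 - -16\right) = 7 \left(-4 + 16\right) = 7 \cdot 12 = 84$)
$\left(14 - 14\right) \left(-41\right) n = \left(14 - 14\right) \left(-41\right) 84 = 0 \left(-41\right) 84 = 0 \cdot 84 = 0$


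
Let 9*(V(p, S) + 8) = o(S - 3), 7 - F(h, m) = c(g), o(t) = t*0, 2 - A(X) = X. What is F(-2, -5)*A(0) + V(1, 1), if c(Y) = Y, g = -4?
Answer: 14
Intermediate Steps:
A(X) = 2 - X
o(t) = 0
F(h, m) = 11 (F(h, m) = 7 - 1*(-4) = 7 + 4 = 11)
V(p, S) = -8 (V(p, S) = -8 + (⅑)*0 = -8 + 0 = -8)
F(-2, -5)*A(0) + V(1, 1) = 11*(2 - 1*0) - 8 = 11*(2 + 0) - 8 = 11*2 - 8 = 22 - 8 = 14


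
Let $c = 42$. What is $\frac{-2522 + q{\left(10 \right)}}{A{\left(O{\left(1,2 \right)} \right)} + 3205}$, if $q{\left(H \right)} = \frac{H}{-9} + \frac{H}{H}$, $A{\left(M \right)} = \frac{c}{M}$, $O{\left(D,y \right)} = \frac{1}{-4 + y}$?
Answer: $- \frac{22699}{28089} \approx -0.80811$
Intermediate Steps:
$A{\left(M \right)} = \frac{42}{M}$
$q{\left(H \right)} = 1 - \frac{H}{9}$ ($q{\left(H \right)} = H \left(- \frac{1}{9}\right) + 1 = - \frac{H}{9} + 1 = 1 - \frac{H}{9}$)
$\frac{-2522 + q{\left(10 \right)}}{A{\left(O{\left(1,2 \right)} \right)} + 3205} = \frac{-2522 + \left(1 - \frac{10}{9}\right)}{\frac{42}{\frac{1}{-4 + 2}} + 3205} = \frac{-2522 + \left(1 - \frac{10}{9}\right)}{\frac{42}{\frac{1}{-2}} + 3205} = \frac{-2522 - \frac{1}{9}}{\frac{42}{- \frac{1}{2}} + 3205} = - \frac{22699}{9 \left(42 \left(-2\right) + 3205\right)} = - \frac{22699}{9 \left(-84 + 3205\right)} = - \frac{22699}{9 \cdot 3121} = \left(- \frac{22699}{9}\right) \frac{1}{3121} = - \frac{22699}{28089}$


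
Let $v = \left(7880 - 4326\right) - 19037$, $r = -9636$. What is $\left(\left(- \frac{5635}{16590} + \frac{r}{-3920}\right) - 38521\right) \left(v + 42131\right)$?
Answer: $- \frac{59600886268054}{58065} \approx -1.0265 \cdot 10^{9}$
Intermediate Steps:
$v = -15483$ ($v = 3554 - 19037 = -15483$)
$\left(\left(- \frac{5635}{16590} + \frac{r}{-3920}\right) - 38521\right) \left(v + 42131\right) = \left(\left(- \frac{5635}{16590} - \frac{9636}{-3920}\right) - 38521\right) \left(-15483 + 42131\right) = \left(\left(\left(-5635\right) \frac{1}{16590} - - \frac{2409}{980}\right) - 38521\right) 26648 = \left(\left(- \frac{161}{474} + \frac{2409}{980}\right) - 38521\right) 26648 = \left(\frac{492043}{232260} - 38521\right) 26648 = \left(- \frac{8946395417}{232260}\right) 26648 = - \frac{59600886268054}{58065}$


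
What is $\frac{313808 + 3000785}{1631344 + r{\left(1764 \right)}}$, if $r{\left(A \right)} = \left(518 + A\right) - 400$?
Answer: $\frac{3314593}{1633226} \approx 2.0295$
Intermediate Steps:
$r{\left(A \right)} = 118 + A$
$\frac{313808 + 3000785}{1631344 + r{\left(1764 \right)}} = \frac{313808 + 3000785}{1631344 + \left(118 + 1764\right)} = \frac{3314593}{1631344 + 1882} = \frac{3314593}{1633226}$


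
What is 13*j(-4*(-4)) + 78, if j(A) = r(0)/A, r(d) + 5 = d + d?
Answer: 1183/16 ≈ 73.938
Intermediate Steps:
r(d) = -5 + 2*d (r(d) = -5 + (d + d) = -5 + 2*d)
j(A) = -5/A (j(A) = (-5 + 2*0)/A = (-5 + 0)/A = -5/A)
13*j(-4*(-4)) + 78 = 13*(-5/((-4*(-4)))) + 78 = 13*(-5/16) + 78 = -65/16 + 78 = 1183/16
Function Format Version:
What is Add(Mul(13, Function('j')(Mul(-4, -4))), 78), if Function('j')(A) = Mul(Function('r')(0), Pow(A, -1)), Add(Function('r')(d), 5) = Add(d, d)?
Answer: Rational(1183, 16) ≈ 73.938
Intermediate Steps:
Function('r')(d) = Add(-5, Mul(2, d)) (Function('r')(d) = Add(-5, Add(d, d)) = Add(-5, Mul(2, d)))
Function('j')(A) = Mul(-5, Pow(A, -1)) (Function('j')(A) = Mul(Add(-5, Mul(2, 0)), Pow(A, -1)) = Mul(Add(-5, 0), Pow(A, -1)) = Mul(-5, Pow(A, -1)))
Add(Mul(13, Function('j')(Mul(-4, -4))), 78) = Add(Mul(13, Mul(-5, Pow(Mul(-4, -4), -1))), 78) = Add(Mul(13, Mul(-5, Pow(16, -1))), 78) = Add(Mul(13, Mul(-5, Rational(1, 16))), 78) = Add(Mul(13, Rational(-5, 16)), 78) = Add(Rational(-65, 16), 78) = Rational(1183, 16)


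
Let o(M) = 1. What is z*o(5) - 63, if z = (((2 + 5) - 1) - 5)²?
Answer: -62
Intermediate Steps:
z = 1 (z = ((7 - 1) - 5)² = (6 - 5)² = 1² = 1)
z*o(5) - 63 = 1*1 - 63 = 1 - 63 = -62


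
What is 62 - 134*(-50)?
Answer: 6762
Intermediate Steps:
62 - 134*(-50) = 62 + 6700 = 6762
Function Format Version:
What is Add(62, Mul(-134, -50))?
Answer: 6762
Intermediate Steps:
Add(62, Mul(-134, -50)) = Add(62, 6700) = 6762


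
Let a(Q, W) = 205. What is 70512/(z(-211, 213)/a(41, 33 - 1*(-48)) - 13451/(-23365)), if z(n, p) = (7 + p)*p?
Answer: 67548028080/219528271 ≈ 307.70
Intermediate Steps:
z(n, p) = p*(7 + p)
70512/(z(-211, 213)/a(41, 33 - 1*(-48)) - 13451/(-23365)) = 70512/((213*(7 + 213))/205 - 13451/(-23365)) = 70512/((213*220)*(1/205) - 13451*(-1/23365)) = 70512/(46860*(1/205) + 13451/23365) = 70512/(9372/41 + 13451/23365) = 70512/(219528271/957965) = 70512*(957965/219528271) = 67548028080/219528271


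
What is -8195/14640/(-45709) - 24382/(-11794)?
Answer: 1631603756015/789230608944 ≈ 2.0673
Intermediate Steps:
-8195/14640/(-45709) - 24382/(-11794) = -8195*1/14640*(-1/45709) - 24382*(-1/11794) = -1639/2928*(-1/45709) + 12191/5897 = 1639/133835952 + 12191/5897 = 1631603756015/789230608944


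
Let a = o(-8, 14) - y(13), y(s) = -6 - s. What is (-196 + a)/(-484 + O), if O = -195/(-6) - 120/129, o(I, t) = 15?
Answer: 13932/38909 ≈ 0.35807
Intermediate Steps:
O = 2715/86 (O = -195*(-1/6) - 120*1/129 = 65/2 - 40/43 = 2715/86 ≈ 31.570)
a = 34 (a = 15 - (-6 - 1*13) = 15 - (-6 - 13) = 15 - 1*(-19) = 15 + 19 = 34)
(-196 + a)/(-484 + O) = (-196 + 34)/(-484 + 2715/86) = -162/(-38909/86) = -162*(-86/38909) = 13932/38909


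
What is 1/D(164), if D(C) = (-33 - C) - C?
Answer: -1/361 ≈ -0.0027701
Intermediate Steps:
D(C) = -33 - 2*C
1/D(164) = 1/(-33 - 2*164) = 1/(-33 - 328) = 1/(-361) = -1/361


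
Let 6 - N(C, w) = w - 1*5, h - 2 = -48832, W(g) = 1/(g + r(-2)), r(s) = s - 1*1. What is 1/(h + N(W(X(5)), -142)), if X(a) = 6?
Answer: -1/48677 ≈ -2.0544e-5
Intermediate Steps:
r(s) = -1 + s (r(s) = s - 1 = -1 + s)
W(g) = 1/(-3 + g) (W(g) = 1/(g + (-1 - 2)) = 1/(g - 3) = 1/(-3 + g))
h = -48830 (h = 2 - 48832 = -48830)
N(C, w) = 11 - w (N(C, w) = 6 - (w - 1*5) = 6 - (w - 5) = 6 - (-5 + w) = 6 + (5 - w) = 11 - w)
1/(h + N(W(X(5)), -142)) = 1/(-48830 + (11 - 1*(-142))) = 1/(-48830 + (11 + 142)) = 1/(-48830 + 153) = 1/(-48677) = -1/48677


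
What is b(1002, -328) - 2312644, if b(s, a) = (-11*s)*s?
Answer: -13356688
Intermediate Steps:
b(s, a) = -11*s²
b(1002, -328) - 2312644 = -11*1002² - 2312644 = -11*1004004 - 2312644 = -11044044 - 2312644 = -13356688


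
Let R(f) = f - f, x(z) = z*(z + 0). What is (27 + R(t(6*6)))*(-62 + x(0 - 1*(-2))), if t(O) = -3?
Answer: -1566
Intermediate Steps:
x(z) = z² (x(z) = z*z = z²)
R(f) = 0
(27 + R(t(6*6)))*(-62 + x(0 - 1*(-2))) = (27 + 0)*(-62 + (0 - 1*(-2))²) = 27*(-62 + (0 + 2)²) = 27*(-62 + 2²) = 27*(-62 + 4) = 27*(-58) = -1566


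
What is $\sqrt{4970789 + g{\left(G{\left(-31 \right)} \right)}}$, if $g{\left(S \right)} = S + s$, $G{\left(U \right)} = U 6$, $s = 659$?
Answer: $\sqrt{4971262} \approx 2229.6$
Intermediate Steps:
$G{\left(U \right)} = 6 U$
$g{\left(S \right)} = 659 + S$ ($g{\left(S \right)} = S + 659 = 659 + S$)
$\sqrt{4970789 + g{\left(G{\left(-31 \right)} \right)}} = \sqrt{4970789 + \left(659 + 6 \left(-31\right)\right)} = \sqrt{4970789 + \left(659 - 186\right)} = \sqrt{4970789 + 473} = \sqrt{4971262}$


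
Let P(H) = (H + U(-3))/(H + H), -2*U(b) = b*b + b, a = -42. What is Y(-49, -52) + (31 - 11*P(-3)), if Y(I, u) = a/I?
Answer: 146/7 ≈ 20.857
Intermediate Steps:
U(b) = -b/2 - b**2/2 (U(b) = -(b*b + b)/2 = -(b**2 + b)/2 = -(b + b**2)/2 = -b/2 - b**2/2)
Y(I, u) = -42/I
P(H) = (-3 + H)/(2*H) (P(H) = (H - 1/2*(-3)*(1 - 3))/(H + H) = (H - 1/2*(-3)*(-2))/((2*H)) = (H - 3)*(1/(2*H)) = (-3 + H)*(1/(2*H)) = (-3 + H)/(2*H))
Y(-49, -52) + (31 - 11*P(-3)) = -42/(-49) + (31 - 11*(-3 - 3)/(2*(-3))) = -42*(-1/49) + (31 - 11*(-1)*(-6)/(2*3)) = 6/7 + (31 - 11*1) = 6/7 + (31 - 11) = 6/7 + 20 = 146/7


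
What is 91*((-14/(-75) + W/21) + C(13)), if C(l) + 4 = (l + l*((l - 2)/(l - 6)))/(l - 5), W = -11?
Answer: -1443/100 ≈ -14.430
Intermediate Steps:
C(l) = -4 + (l + l*(-2 + l)/(-6 + l))/(-5 + l) (C(l) = -4 + (l + l*((l - 2)/(l - 6)))/(l - 5) = -4 + (l + l*((-2 + l)/(-6 + l)))/(-5 + l) = -4 + (l + l*(-2 + l)/(-6 + l))/(-5 + l))
91*((-14/(-75) + W/21) + C(13)) = 91*((-14/(-75) - 11/21) + 2*(-60 - 1*13² + 18*13)/(30 + 13² - 11*13)) = 91*((-14*(-1/75) - 11*1/21) + 2*(-60 - 1*169 + 234)/(30 + 169 - 143)) = 91*((14/75 - 11/21) + 2*(-60 - 169 + 234)/56) = 91*(-59/175 + 2*(1/56)*5) = 91*(-59/175 + 5/28) = 91*(-111/700) = -1443/100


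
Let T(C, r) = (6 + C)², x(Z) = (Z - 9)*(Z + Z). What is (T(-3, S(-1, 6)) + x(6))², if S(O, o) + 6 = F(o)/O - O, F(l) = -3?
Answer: 729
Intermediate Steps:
x(Z) = 2*Z*(-9 + Z) (x(Z) = (-9 + Z)*(2*Z) = 2*Z*(-9 + Z))
S(O, o) = -6 - O - 3/O (S(O, o) = -6 + (-3/O - O) = -6 + (-O - 3/O) = -6 - O - 3/O)
(T(-3, S(-1, 6)) + x(6))² = ((6 - 3)² + 2*6*(-9 + 6))² = (3² + 2*6*(-3))² = (9 - 36)² = (-27)² = 729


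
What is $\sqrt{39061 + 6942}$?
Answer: $\sqrt{46003} \approx 214.48$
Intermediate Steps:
$\sqrt{39061 + 6942} = \sqrt{46003}$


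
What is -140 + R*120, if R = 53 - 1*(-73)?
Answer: 14980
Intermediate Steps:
R = 126 (R = 53 + 73 = 126)
-140 + R*120 = -140 + 126*120 = -140 + 15120 = 14980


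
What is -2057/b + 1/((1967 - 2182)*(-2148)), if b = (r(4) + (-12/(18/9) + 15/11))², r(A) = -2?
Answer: -114945607211/2461038780 ≈ -46.706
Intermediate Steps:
b = 5329/121 (b = (-2 + (-12/(18/9) + 15/11))² = (-2 + (-12/(18*(⅑)) + 15*(1/11)))² = (-2 + (-12/2 + 15/11))² = (-2 + (-12*½ + 15/11))² = (-2 + (-6 + 15/11))² = (-2 - 51/11)² = (-73/11)² = 5329/121 ≈ 44.041)
-2057/b + 1/((1967 - 2182)*(-2148)) = -2057/5329/121 + 1/((1967 - 2182)*(-2148)) = -2057*121/5329 - 1/2148/(-215) = -248897/5329 - 1/215*(-1/2148) = -248897/5329 + 1/461820 = -114945607211/2461038780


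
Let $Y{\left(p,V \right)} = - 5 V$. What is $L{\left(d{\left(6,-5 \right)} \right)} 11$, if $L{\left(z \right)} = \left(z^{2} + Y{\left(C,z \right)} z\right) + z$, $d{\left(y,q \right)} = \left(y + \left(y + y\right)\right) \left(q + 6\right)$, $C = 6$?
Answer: $-14058$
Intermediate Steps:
$d{\left(y,q \right)} = 3 y \left(6 + q\right)$ ($d{\left(y,q \right)} = \left(y + 2 y\right) \left(6 + q\right) = 3 y \left(6 + q\right)$)
$L{\left(z \right)} = z - 4 z^{2}$ ($L{\left(z \right)} = \left(z^{2} + - 5 z z\right) + z = \left(z^{2} - 5 z^{2}\right) + z = - 4 z^{2} + z = z - 4 z^{2}$)
$L{\left(d{\left(6,-5 \right)} \right)} 11 = 3 \cdot 6 \left(6 - 5\right) \left(1 - 4 \cdot 3 \cdot 6 \left(6 - 5\right)\right) 11 = 3 \cdot 6 \cdot 1 \left(1 - 4 \cdot 3 \cdot 6 \cdot 1\right) 11 = 18 \left(1 - 72\right) 11 = 18 \left(-71\right) 11 = \left(-1278\right) 11 = -14058$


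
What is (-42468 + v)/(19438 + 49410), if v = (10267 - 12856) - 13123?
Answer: -14545/17212 ≈ -0.84505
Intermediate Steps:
v = -15712 (v = -2589 - 13123 = -15712)
(-42468 + v)/(19438 + 49410) = (-42468 - 15712)/(19438 + 49410) = -58180/68848 = -58180*1/68848 = -14545/17212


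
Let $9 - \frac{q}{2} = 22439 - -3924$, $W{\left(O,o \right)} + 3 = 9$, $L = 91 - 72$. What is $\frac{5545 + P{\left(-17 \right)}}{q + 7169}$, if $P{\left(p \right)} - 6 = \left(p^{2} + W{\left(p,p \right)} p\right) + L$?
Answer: $- \frac{5757}{45539} \approx -0.12642$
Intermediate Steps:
$L = 19$
$W{\left(O,o \right)} = 6$ ($W{\left(O,o \right)} = -3 + 9 = 6$)
$P{\left(p \right)} = 25 + p^{2} + 6 p$ ($P{\left(p \right)} = 6 + \left(\left(p^{2} + 6 p\right) + 19\right) = 6 + \left(19 + p^{2} + 6 p\right) = 25 + p^{2} + 6 p$)
$q = -52708$ ($q = 18 - 2 \left(22439 - -3924\right) = 18 - 2 \left(22439 + 3924\right) = 18 - 52726 = -52708$)
$\frac{5545 + P{\left(-17 \right)}}{q + 7169} = \frac{5545 + \left(25 + \left(-17\right)^{2} + 6 \left(-17\right)\right)}{-52708 + 7169} = \frac{5545 + \left(25 + 289 - 102\right)}{-45539} = \left(5545 + 212\right) \left(- \frac{1}{45539}\right) = 5757 \left(- \frac{1}{45539}\right) = - \frac{5757}{45539}$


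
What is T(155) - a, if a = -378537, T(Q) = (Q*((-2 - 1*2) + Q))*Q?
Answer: 4006312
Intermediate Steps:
T(Q) = Q²*(-4 + Q) (T(Q) = (Q*((-2 - 2) + Q))*Q = (Q*(-4 + Q))*Q = Q²*(-4 + Q))
T(155) - a = 155²*(-4 + 155) - 1*(-378537) = 24025*151 + 378537 = 3627775 + 378537 = 4006312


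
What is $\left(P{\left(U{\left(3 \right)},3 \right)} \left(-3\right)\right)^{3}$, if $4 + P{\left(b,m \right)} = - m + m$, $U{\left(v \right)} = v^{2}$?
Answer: $1728$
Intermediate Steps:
$P{\left(b,m \right)} = -4$ ($P{\left(b,m \right)} = -4 + \left(- m + m\right) = -4 + 0 = -4$)
$\left(P{\left(U{\left(3 \right)},3 \right)} \left(-3\right)\right)^{3} = \left(\left(-4\right) \left(-3\right)\right)^{3} = 12^{3} = 1728$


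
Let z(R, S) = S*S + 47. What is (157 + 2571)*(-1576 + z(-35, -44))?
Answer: 1110296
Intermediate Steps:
z(R, S) = 47 + S**2 (z(R, S) = S**2 + 47 = 47 + S**2)
(157 + 2571)*(-1576 + z(-35, -44)) = (157 + 2571)*(-1576 + (47 + (-44)**2)) = 2728*(-1576 + (47 + 1936)) = 2728*(-1576 + 1983) = 2728*407 = 1110296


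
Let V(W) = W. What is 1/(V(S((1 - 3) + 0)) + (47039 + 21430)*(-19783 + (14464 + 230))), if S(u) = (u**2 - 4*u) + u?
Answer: -1/348438731 ≈ -2.8699e-9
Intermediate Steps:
S(u) = u**2 - 3*u
1/(V(S((1 - 3) + 0)) + (47039 + 21430)*(-19783 + (14464 + 230))) = 1/(((1 - 3) + 0)*(-3 + ((1 - 3) + 0)) + (47039 + 21430)*(-19783 + (14464 + 230))) = 1/((-2 + 0)*(-3 + (-2 + 0)) + 68469*(-19783 + 14694)) = 1/(-2*(-3 - 2) + 68469*(-5089)) = 1/(-2*(-5) - 348438741) = 1/(10 - 348438741) = 1/(-348438731) = -1/348438731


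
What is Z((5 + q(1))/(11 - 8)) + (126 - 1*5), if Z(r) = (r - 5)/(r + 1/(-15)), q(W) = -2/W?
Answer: 817/7 ≈ 116.71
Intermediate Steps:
Z(r) = (-5 + r)/(-1/15 + r) (Z(r) = (-5 + r)/(r - 1/15) = (-5 + r)/(-1/15 + r))
Z((5 + q(1))/(11 - 8)) + (126 - 1*5) = 15*(-5 + (5 - 2/1)/(11 - 8))/(-1 + 15*((5 - 2/1)/(11 - 8))) + (126 - 1*5) = 15*(-5 + (5 - 2*1)/3)/(-1 + 15*((5 - 2*1)/3)) + (126 - 5) = 15*(-5 + (5 - 2)*(⅓))/(-1 + 15*((5 - 2)*(⅓))) + 121 = 15*(-5 + 3*(⅓))/(-1 + 15*(3*(⅓))) + 121 = 15*(-5 + 1)/(-1 + 15*1) + 121 = 15*(-4)/(-1 + 15) + 121 = 15*(-4)/14 + 121 = 15*(1/14)*(-4) + 121 = -30/7 + 121 = 817/7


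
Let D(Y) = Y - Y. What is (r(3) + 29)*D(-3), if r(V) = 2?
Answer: 0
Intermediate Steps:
D(Y) = 0
(r(3) + 29)*D(-3) = (2 + 29)*0 = 31*0 = 0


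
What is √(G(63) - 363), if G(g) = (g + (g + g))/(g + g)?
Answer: I*√1446/2 ≈ 19.013*I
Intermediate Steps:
G(g) = 3/2 (G(g) = (g + 2*g)/((2*g)) = (3*g)*(1/(2*g)) = 3/2)
√(G(63) - 363) = √(3/2 - 363) = √(-723/2) = I*√1446/2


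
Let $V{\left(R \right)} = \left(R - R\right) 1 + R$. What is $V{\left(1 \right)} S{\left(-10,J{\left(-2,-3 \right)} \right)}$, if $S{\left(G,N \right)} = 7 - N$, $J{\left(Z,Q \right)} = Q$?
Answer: $10$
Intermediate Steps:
$V{\left(R \right)} = R$ ($V{\left(R \right)} = 0 \cdot 1 + R = 0 + R = R$)
$V{\left(1 \right)} S{\left(-10,J{\left(-2,-3 \right)} \right)} = 1 \left(7 - -3\right) = 1 \left(7 + 3\right) = 1 \cdot 10 = 10$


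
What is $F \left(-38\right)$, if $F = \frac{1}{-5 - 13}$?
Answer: $\frac{19}{9} \approx 2.1111$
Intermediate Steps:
$F = - \frac{1}{18}$ ($F = \frac{1}{-18} = - \frac{1}{18} \approx -0.055556$)
$F \left(-38\right) = \left(- \frac{1}{18}\right) \left(-38\right) = \frac{19}{9}$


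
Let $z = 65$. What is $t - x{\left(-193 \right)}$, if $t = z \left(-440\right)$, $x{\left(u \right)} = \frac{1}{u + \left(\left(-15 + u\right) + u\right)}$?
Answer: $- \frac{16988399}{594} \approx -28600.0$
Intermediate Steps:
$x{\left(u \right)} = \frac{1}{-15 + 3 u}$ ($x{\left(u \right)} = \frac{1}{u + \left(-15 + 2 u\right)} = \frac{1}{-15 + 3 u}$)
$t = -28600$ ($t = 65 \left(-440\right) = -28600$)
$t - x{\left(-193 \right)} = -28600 - \frac{1}{3 \left(-5 - 193\right)} = -28600 - \frac{1}{3 \left(-198\right)} = -28600 - \frac{1}{3} \left(- \frac{1}{198}\right) = -28600 - - \frac{1}{594} = -28600 + \frac{1}{594} = - \frac{16988399}{594}$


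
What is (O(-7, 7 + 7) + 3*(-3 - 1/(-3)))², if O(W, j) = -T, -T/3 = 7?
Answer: 169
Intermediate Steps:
T = -21 (T = -3*7 = -21)
O(W, j) = 21 (O(W, j) = -1*(-21) = 21)
(O(-7, 7 + 7) + 3*(-3 - 1/(-3)))² = (21 + 3*(-3 - 1/(-3)))² = (21 + 3*(-3 - 1*(-⅓)))² = (21 + 3*(-3 + ⅓))² = (21 + 3*(-8/3))² = (21 - 8)² = 13² = 169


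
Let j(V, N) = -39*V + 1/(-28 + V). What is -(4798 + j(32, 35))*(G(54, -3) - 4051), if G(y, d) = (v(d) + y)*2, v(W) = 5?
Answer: 55852533/4 ≈ 1.3963e+7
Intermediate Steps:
j(V, N) = 1/(-28 + V) - 39*V
G(y, d) = 10 + 2*y (G(y, d) = (5 + y)*2 = 10 + 2*y)
-(4798 + j(32, 35))*(G(54, -3) - 4051) = -(4798 + (1 - 39*32² + 1092*32)/(-28 + 32))*((10 + 2*54) - 4051) = -(4798 + (1 - 39*1024 + 34944)/4)*((10 + 108) - 4051) = -(4798 + (1 - 39936 + 34944)/4)*(118 - 4051) = -(4798 + (¼)*(-4991))*(-3933) = -(4798 - 4991/4)*(-3933) = -14201*(-3933)/4 = -1*(-55852533/4) = 55852533/4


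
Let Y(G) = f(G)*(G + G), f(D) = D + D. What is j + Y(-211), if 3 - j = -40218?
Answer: 218305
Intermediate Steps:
j = 40221 (j = 3 - 1*(-40218) = 3 + 40218 = 40221)
f(D) = 2*D
Y(G) = 4*G² (Y(G) = (2*G)*(G + G) = (2*G)*(2*G) = 4*G²)
j + Y(-211) = 40221 + 4*(-211)² = 40221 + 4*44521 = 40221 + 178084 = 218305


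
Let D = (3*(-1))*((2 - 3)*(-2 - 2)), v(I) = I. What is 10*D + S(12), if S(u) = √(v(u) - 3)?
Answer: -117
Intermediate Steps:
S(u) = √(-3 + u) (S(u) = √(u - 3) = √(-3 + u))
D = -12 (D = -(-3)*(-4) = -3*4 = -12)
10*D + S(12) = 10*(-12) + √(-3 + 12) = -120 + √9 = -120 + 3 = -117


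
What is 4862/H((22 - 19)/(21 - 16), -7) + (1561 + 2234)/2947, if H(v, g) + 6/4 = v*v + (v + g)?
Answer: -54998845/85463 ≈ -643.54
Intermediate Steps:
H(v, g) = -3/2 + g + v + v**2 (H(v, g) = -3/2 + (v*v + (v + g)) = -3/2 + (v**2 + (g + v)) = -3/2 + (g + v + v**2) = -3/2 + g + v + v**2)
4862/H((22 - 19)/(21 - 16), -7) + (1561 + 2234)/2947 = 4862/(-3/2 - 7 + (22 - 19)/(21 - 16) + ((22 - 19)/(21 - 16))**2) + (1561 + 2234)/2947 = 4862/(-3/2 - 7 + 3/5 + (3/5)**2) + 3795*(1/2947) = 4862/(-3/2 - 7 + 3*(1/5) + (3*(1/5))**2) + 3795/2947 = 4862/(-3/2 - 7 + 3/5 + (3/5)**2) + 3795/2947 = 4862/(-3/2 - 7 + 3/5 + 9/25) + 3795/2947 = 4862/(-377/50) + 3795/2947 = 4862*(-50/377) + 3795/2947 = -18700/29 + 3795/2947 = -54998845/85463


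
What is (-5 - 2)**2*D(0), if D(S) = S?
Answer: 0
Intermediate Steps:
(-5 - 2)**2*D(0) = (-5 - 2)**2*0 = (-7)**2*0 = 49*0 = 0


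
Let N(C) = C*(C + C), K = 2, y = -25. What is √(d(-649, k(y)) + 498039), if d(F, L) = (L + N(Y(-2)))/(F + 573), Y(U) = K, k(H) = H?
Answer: 7*√14676911/38 ≈ 705.72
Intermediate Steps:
Y(U) = 2
N(C) = 2*C² (N(C) = C*(2*C) = 2*C²)
d(F, L) = (8 + L)/(573 + F) (d(F, L) = (L + 2*2²)/(F + 573) = (L + 2*4)/(573 + F) = (L + 8)/(573 + F) = (8 + L)/(573 + F))
√(d(-649, k(y)) + 498039) = √((8 - 25)/(573 - 649) + 498039) = √(-17/(-76) + 498039) = √(-1/76*(-17) + 498039) = √(17/76 + 498039) = √(37850981/76) = 7*√14676911/38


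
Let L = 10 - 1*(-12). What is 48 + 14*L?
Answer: 356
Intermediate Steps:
L = 22 (L = 10 + 12 = 22)
48 + 14*L = 48 + 14*22 = 48 + 308 = 356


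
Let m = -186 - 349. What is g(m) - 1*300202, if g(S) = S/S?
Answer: -300201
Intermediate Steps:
m = -535
g(S) = 1
g(m) - 1*300202 = 1 - 1*300202 = 1 - 300202 = -300201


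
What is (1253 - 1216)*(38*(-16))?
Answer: -22496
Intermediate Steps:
(1253 - 1216)*(38*(-16)) = 37*(-608) = -22496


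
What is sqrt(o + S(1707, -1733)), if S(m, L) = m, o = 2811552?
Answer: sqrt(2813259) ≈ 1677.3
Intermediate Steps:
sqrt(o + S(1707, -1733)) = sqrt(2811552 + 1707) = sqrt(2813259)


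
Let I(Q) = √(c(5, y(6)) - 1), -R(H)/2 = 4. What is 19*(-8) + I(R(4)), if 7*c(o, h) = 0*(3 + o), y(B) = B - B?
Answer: -152 + I ≈ -152.0 + 1.0*I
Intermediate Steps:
R(H) = -8 (R(H) = -2*4 = -8)
y(B) = 0
c(o, h) = 0 (c(o, h) = (0*(3 + o))/7 = (⅐)*0 = 0)
I(Q) = I (I(Q) = √(0 - 1) = √(-1) = I)
19*(-8) + I(R(4)) = 19*(-8) + I = -152 + I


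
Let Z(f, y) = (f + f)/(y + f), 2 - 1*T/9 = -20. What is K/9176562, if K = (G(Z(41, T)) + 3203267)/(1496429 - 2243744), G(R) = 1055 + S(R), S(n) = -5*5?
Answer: -356033/761975825670 ≈ -4.6725e-7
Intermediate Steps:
T = 198 (T = 18 - 9*(-20) = 18 + 180 = 198)
S(n) = -25
Z(f, y) = 2*f/(f + y) (Z(f, y) = (2*f)/(f + y) = 2*f/(f + y))
G(R) = 1030 (G(R) = 1055 - 25 = 1030)
K = -356033/83035 (K = (1030 + 3203267)/(1496429 - 2243744) = 3204297/(-747315) = 3204297*(-1/747315) = -356033/83035 ≈ -4.2877)
K/9176562 = -356033/83035/9176562 = -356033/83035*1/9176562 = -356033/761975825670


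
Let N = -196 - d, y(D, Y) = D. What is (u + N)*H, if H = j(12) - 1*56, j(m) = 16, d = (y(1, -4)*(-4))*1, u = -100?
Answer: 11680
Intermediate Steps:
d = -4 (d = (1*(-4))*1 = -4*1 = -4)
H = -40 (H = 16 - 1*56 = 16 - 56 = -40)
N = -192 (N = -196 - 1*(-4) = -196 + 4 = -192)
(u + N)*H = (-100 - 192)*(-40) = -292*(-40) = 11680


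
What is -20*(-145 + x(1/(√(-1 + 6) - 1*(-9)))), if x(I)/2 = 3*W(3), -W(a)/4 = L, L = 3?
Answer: 4340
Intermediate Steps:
W(a) = -12 (W(a) = -4*3 = -12)
x(I) = -72 (x(I) = 2*(3*(-12)) = 2*(-36) = -72)
-20*(-145 + x(1/(√(-1 + 6) - 1*(-9)))) = -20*(-145 - 72) = -20*(-217) = 4340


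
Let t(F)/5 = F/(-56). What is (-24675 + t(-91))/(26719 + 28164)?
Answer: -197335/439064 ≈ -0.44944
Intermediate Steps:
t(F) = -5*F/56 (t(F) = 5*(F/(-56)) = 5*(F*(-1/56)) = 5*(-F/56) = -5*F/56)
(-24675 + t(-91))/(26719 + 28164) = (-24675 - 5/56*(-91))/(26719 + 28164) = (-24675 + 65/8)/54883 = -197335/8*1/54883 = -197335/439064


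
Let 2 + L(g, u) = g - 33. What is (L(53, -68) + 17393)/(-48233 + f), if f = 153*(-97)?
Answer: -17411/63074 ≈ -0.27604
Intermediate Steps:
L(g, u) = -35 + g (L(g, u) = -2 + (g - 33) = -2 + (-33 + g) = -35 + g)
f = -14841
(L(53, -68) + 17393)/(-48233 + f) = ((-35 + 53) + 17393)/(-48233 - 14841) = (18 + 17393)/(-63074) = 17411*(-1/63074) = -17411/63074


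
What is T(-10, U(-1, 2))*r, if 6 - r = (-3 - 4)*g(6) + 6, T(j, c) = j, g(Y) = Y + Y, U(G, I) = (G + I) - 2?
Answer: -840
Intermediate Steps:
U(G, I) = -2 + G + I
g(Y) = 2*Y
r = 84 (r = 6 - ((-3 - 4)*(2*6) + 6) = 6 - (-7*12 + 6) = 6 - (-84 + 6) = 6 - 1*(-78) = 6 + 78 = 84)
T(-10, U(-1, 2))*r = -10*84 = -840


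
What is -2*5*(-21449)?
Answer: 214490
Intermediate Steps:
-2*5*(-21449) = -10*(-21449) = 214490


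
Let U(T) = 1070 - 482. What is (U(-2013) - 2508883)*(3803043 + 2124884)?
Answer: -14868989654465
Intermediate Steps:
U(T) = 588
(U(-2013) - 2508883)*(3803043 + 2124884) = (588 - 2508883)*(3803043 + 2124884) = -2508295*5927927 = -14868989654465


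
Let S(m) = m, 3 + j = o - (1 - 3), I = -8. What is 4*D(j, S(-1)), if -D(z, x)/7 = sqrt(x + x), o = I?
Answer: -28*I*sqrt(2) ≈ -39.598*I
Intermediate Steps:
o = -8
j = -9 (j = -3 + (-8 - (1 - 3)) = -3 + (-8 - (-2)) = -3 + (-8 - 1*(-2)) = -3 + (-8 + 2) = -3 - 6 = -9)
D(z, x) = -7*sqrt(2)*sqrt(x) (D(z, x) = -7*sqrt(x + x) = -7*sqrt(2)*sqrt(x))
4*D(j, S(-1)) = 4*(-7*sqrt(2)*sqrt(-1)) = 4*(-7*sqrt(2)*I) = 4*(-7*I*sqrt(2)) = -28*I*sqrt(2)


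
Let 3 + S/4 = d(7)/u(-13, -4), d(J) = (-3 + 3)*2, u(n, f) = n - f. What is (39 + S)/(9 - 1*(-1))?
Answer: 27/10 ≈ 2.7000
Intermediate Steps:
d(J) = 0 (d(J) = 0*2 = 0)
S = -12 (S = -12 + 4*(0/(-13 - 1*(-4))) = -12 + 4*(0/(-13 + 4)) = -12 + 4*(0/(-9)) = -12 + 4*(0*(-1/9)) = -12 + 4*0 = -12 + 0 = -12)
(39 + S)/(9 - 1*(-1)) = (39 - 12)/(9 - 1*(-1)) = 27/(9 + 1) = 27/10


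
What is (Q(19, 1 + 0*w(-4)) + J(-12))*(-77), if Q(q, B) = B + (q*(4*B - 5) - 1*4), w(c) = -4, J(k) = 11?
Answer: 847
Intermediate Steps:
Q(q, B) = -4 + B + q*(-5 + 4*B) (Q(q, B) = B + (q*(-5 + 4*B) - 4) = B + (-4 + q*(-5 + 4*B)) = -4 + B + q*(-5 + 4*B))
(Q(19, 1 + 0*w(-4)) + J(-12))*(-77) = ((-4 + (1 + 0*(-4)) - 5*19 + 4*(1 + 0*(-4))*19) + 11)*(-77) = ((-4 + (1 + 0) - 95 + 4*(1 + 0)*19) + 11)*(-77) = ((-4 + 1 - 95 + 4*1*19) + 11)*(-77) = ((-4 + 1 - 95 + 76) + 11)*(-77) = (-22 + 11)*(-77) = -11*(-77) = 847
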